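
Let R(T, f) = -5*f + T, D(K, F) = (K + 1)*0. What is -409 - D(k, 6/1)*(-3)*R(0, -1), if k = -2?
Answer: -409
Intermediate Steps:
D(K, F) = 0 (D(K, F) = (1 + K)*0 = 0)
R(T, f) = T - 5*f
-409 - D(k, 6/1)*(-3)*R(0, -1) = -409 - 0*(-3)*(0 - 5*(-1)) = -409 - 0*(0 + 5) = -409 - 0*5 = -409 - 1*0 = -409 + 0 = -409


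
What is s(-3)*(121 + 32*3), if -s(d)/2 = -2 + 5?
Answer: -1302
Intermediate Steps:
s(d) = -6 (s(d) = -2*(-2 + 5) = -2*3 = -6)
s(-3)*(121 + 32*3) = -6*(121 + 32*3) = -6*(121 + 96) = -6*217 = -1302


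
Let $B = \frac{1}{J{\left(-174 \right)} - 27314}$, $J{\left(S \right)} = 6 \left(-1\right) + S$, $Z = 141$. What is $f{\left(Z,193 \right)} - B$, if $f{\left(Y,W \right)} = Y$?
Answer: $\frac{3876655}{27494} \approx 141.0$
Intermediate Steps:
$J{\left(S \right)} = -6 + S$
$B = - \frac{1}{27494}$ ($B = \frac{1}{\left(-6 - 174\right) - 27314} = \frac{1}{-180 - 27314} = \frac{1}{-27494} = - \frac{1}{27494} \approx -3.6372 \cdot 10^{-5}$)
$f{\left(Z,193 \right)} - B = 141 - - \frac{1}{27494} = 141 + \frac{1}{27494} = \frac{3876655}{27494}$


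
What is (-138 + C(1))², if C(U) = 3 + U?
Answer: 17956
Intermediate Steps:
(-138 + C(1))² = (-138 + (3 + 1))² = (-138 + 4)² = (-134)² = 17956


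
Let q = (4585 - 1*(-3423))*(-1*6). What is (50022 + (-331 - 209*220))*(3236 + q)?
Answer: -166297332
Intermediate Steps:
q = -48048 (q = (4585 + 3423)*(-6) = 8008*(-6) = -48048)
(50022 + (-331 - 209*220))*(3236 + q) = (50022 + (-331 - 209*220))*(3236 - 48048) = (50022 + (-331 - 45980))*(-44812) = (50022 - 46311)*(-44812) = 3711*(-44812) = -166297332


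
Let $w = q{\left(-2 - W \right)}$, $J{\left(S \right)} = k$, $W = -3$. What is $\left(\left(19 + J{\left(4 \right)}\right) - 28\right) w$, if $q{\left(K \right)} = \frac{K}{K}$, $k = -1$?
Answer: $-10$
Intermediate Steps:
$J{\left(S \right)} = -1$
$q{\left(K \right)} = 1$
$w = 1$
$\left(\left(19 + J{\left(4 \right)}\right) - 28\right) w = \left(\left(19 - 1\right) - 28\right) 1 = \left(18 - 28\right) 1 = \left(-10\right) 1 = -10$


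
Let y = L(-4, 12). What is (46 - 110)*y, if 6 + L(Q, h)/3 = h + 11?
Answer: -3264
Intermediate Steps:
L(Q, h) = 15 + 3*h (L(Q, h) = -18 + 3*(h + 11) = -18 + 3*(11 + h) = -18 + (33 + 3*h) = 15 + 3*h)
y = 51 (y = 15 + 3*12 = 15 + 36 = 51)
(46 - 110)*y = (46 - 110)*51 = -64*51 = -3264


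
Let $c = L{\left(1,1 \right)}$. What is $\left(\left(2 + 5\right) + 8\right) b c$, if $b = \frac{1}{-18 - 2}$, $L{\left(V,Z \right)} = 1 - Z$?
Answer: $0$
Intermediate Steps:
$b = - \frac{1}{20}$ ($b = \frac{1}{-20} = - \frac{1}{20} \approx -0.05$)
$c = 0$ ($c = 1 - 1 = 0$)
$\left(\left(2 + 5\right) + 8\right) b c = \left(\left(2 + 5\right) + 8\right) \left(- \frac{1}{20}\right) 0 = \left(7 + 8\right) \left(- \frac{1}{20}\right) 0 = 15 \left(- \frac{1}{20}\right) 0 = \left(- \frac{3}{4}\right) 0 = 0$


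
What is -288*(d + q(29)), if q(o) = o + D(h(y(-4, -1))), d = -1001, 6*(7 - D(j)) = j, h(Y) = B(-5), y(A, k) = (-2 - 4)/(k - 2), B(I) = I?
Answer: 277680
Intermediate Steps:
y(A, k) = -6/(-2 + k)
h(Y) = -5
D(j) = 7 - j/6
q(o) = 47/6 + o (q(o) = o + (7 - ⅙*(-5)) = o + (7 + ⅚) = o + 47/6 = 47/6 + o)
-288*(d + q(29)) = -288*(-1001 + (47/6 + 29)) = -288*(-1001 + 221/6) = -288*(-5785/6) = 277680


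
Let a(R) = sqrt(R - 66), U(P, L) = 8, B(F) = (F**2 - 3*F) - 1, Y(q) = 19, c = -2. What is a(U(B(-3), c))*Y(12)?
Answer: 19*I*sqrt(58) ≈ 144.7*I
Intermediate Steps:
B(F) = -1 + F**2 - 3*F
a(R) = sqrt(-66 + R)
a(U(B(-3), c))*Y(12) = sqrt(-66 + 8)*19 = sqrt(-58)*19 = (I*sqrt(58))*19 = 19*I*sqrt(58)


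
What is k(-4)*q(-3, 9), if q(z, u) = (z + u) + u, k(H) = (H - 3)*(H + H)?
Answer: 840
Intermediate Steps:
k(H) = 2*H*(-3 + H) (k(H) = (-3 + H)*(2*H) = 2*H*(-3 + H))
q(z, u) = z + 2*u (q(z, u) = (u + z) + u = z + 2*u)
k(-4)*q(-3, 9) = (2*(-4)*(-3 - 4))*(-3 + 2*9) = (2*(-4)*(-7))*(-3 + 18) = 56*15 = 840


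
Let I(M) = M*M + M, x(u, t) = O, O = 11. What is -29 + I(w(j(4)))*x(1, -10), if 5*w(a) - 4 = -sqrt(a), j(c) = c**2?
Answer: -29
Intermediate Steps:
x(u, t) = 11
w(a) = 4/5 - sqrt(a)/5 (w(a) = 4/5 + (-sqrt(a))/5 = 4/5 - sqrt(a)/5)
I(M) = M + M**2 (I(M) = M**2 + M = M + M**2)
-29 + I(w(j(4)))*x(1, -10) = -29 + ((4/5 - sqrt(4**2)/5)*(1 + (4/5 - sqrt(4**2)/5)))*11 = -29 + ((4/5 - sqrt(16)/5)*(1 + (4/5 - sqrt(16)/5)))*11 = -29 + ((4/5 - 1/5*4)*(1 + (4/5 - 1/5*4)))*11 = -29 + ((4/5 - 4/5)*(1 + (4/5 - 4/5)))*11 = -29 + (0*(1 + 0))*11 = -29 + (0*1)*11 = -29 + 0*11 = -29 + 0 = -29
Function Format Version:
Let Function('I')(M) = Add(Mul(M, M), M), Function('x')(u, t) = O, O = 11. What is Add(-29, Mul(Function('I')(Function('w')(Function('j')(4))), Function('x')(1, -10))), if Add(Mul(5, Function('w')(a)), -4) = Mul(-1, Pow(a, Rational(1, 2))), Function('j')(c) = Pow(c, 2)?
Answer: -29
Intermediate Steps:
Function('x')(u, t) = 11
Function('w')(a) = Add(Rational(4, 5), Mul(Rational(-1, 5), Pow(a, Rational(1, 2)))) (Function('w')(a) = Add(Rational(4, 5), Mul(Rational(1, 5), Mul(-1, Pow(a, Rational(1, 2))))) = Add(Rational(4, 5), Mul(Rational(-1, 5), Pow(a, Rational(1, 2)))))
Function('I')(M) = Add(M, Pow(M, 2)) (Function('I')(M) = Add(Pow(M, 2), M) = Add(M, Pow(M, 2)))
Add(-29, Mul(Function('I')(Function('w')(Function('j')(4))), Function('x')(1, -10))) = Add(-29, Mul(Mul(Add(Rational(4, 5), Mul(Rational(-1, 5), Pow(Pow(4, 2), Rational(1, 2)))), Add(1, Add(Rational(4, 5), Mul(Rational(-1, 5), Pow(Pow(4, 2), Rational(1, 2)))))), 11)) = Add(-29, Mul(Mul(Add(Rational(4, 5), Mul(Rational(-1, 5), Pow(16, Rational(1, 2)))), Add(1, Add(Rational(4, 5), Mul(Rational(-1, 5), Pow(16, Rational(1, 2)))))), 11)) = Add(-29, Mul(Mul(Add(Rational(4, 5), Mul(Rational(-1, 5), 4)), Add(1, Add(Rational(4, 5), Mul(Rational(-1, 5), 4)))), 11)) = Add(-29, Mul(Mul(Add(Rational(4, 5), Rational(-4, 5)), Add(1, Add(Rational(4, 5), Rational(-4, 5)))), 11)) = Add(-29, Mul(Mul(0, Add(1, 0)), 11)) = Add(-29, Mul(Mul(0, 1), 11)) = Add(-29, Mul(0, 11)) = Add(-29, 0) = -29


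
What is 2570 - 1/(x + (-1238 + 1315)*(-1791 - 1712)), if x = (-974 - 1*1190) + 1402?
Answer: 695167011/270493 ≈ 2570.0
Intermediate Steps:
x = -762 (x = (-974 - 1190) + 1402 = -2164 + 1402 = -762)
2570 - 1/(x + (-1238 + 1315)*(-1791 - 1712)) = 2570 - 1/(-762 + (-1238 + 1315)*(-1791 - 1712)) = 2570 - 1/(-762 + 77*(-3503)) = 2570 - 1/(-762 - 269731) = 2570 - 1/(-270493) = 2570 - 1*(-1/270493) = 2570 + 1/270493 = 695167011/270493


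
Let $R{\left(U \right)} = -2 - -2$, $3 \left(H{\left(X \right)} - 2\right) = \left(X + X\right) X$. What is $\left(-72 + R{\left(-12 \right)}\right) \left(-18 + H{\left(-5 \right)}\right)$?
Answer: $-48$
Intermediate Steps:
$H{\left(X \right)} = 2 + \frac{2 X^{2}}{3}$ ($H{\left(X \right)} = 2 + \frac{\left(X + X\right) X}{3} = 2 + \frac{2 X X}{3} = 2 + \frac{2 X^{2}}{3}$)
$R{\left(U \right)} = 0$ ($R{\left(U \right)} = -2 + 2 = 0$)
$\left(-72 + R{\left(-12 \right)}\right) \left(-18 + H{\left(-5 \right)}\right) = \left(-72 + 0\right) \left(-18 + \left(2 + \frac{2 \left(-5\right)^{2}}{3}\right)\right) = - 72 \left(-18 + \left(2 + \frac{2}{3} \cdot 25\right)\right) = - 72 \left(-18 + \left(2 + \frac{50}{3}\right)\right) = - 72 \left(-18 + \frac{56}{3}\right) = \left(-72\right) \frac{2}{3} = -48$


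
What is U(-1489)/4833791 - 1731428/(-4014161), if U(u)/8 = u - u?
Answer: 1731428/4014161 ≈ 0.43133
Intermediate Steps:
U(u) = 0 (U(u) = 8*(u - u) = 8*0 = 0)
U(-1489)/4833791 - 1731428/(-4014161) = 0/4833791 - 1731428/(-4014161) = 0*(1/4833791) - 1731428*(-1/4014161) = 0 + 1731428/4014161 = 1731428/4014161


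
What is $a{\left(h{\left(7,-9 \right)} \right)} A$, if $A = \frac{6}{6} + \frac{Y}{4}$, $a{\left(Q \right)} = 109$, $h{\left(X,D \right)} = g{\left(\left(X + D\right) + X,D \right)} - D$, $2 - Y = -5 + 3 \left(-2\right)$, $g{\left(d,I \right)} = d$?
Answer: $\frac{1853}{4} \approx 463.25$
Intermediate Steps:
$Y = 13$ ($Y = 2 - \left(-5 + 3 \left(-2\right)\right) = 2 - \left(-5 - 6\right) = 2 - -11 = 2 + 11 = 13$)
$h{\left(X,D \right)} = 2 X$ ($h{\left(X,D \right)} = \left(\left(X + D\right) + X\right) - D = \left(\left(D + X\right) + X\right) - D = \left(D + 2 X\right) - D = 2 X$)
$A = \frac{17}{4}$ ($A = \frac{6}{6} + \frac{13}{4} = 6 \cdot \frac{1}{6} + 13 \cdot \frac{1}{4} = 1 + \frac{13}{4} = \frac{17}{4} \approx 4.25$)
$a{\left(h{\left(7,-9 \right)} \right)} A = 109 \cdot \frac{17}{4} = \frac{1853}{4}$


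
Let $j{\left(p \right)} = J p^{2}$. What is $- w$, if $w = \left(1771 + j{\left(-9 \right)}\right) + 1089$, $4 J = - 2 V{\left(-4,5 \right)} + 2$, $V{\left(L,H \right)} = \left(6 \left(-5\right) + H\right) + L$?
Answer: $-4075$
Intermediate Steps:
$V{\left(L,H \right)} = -30 + H + L$ ($V{\left(L,H \right)} = \left(-30 + H\right) + L = -30 + H + L$)
$J = 15$ ($J = \frac{- 2 \left(-30 + 5 - 4\right) + 2}{4} = \frac{\left(-2\right) \left(-29\right) + 2}{4} = \frac{58 + 2}{4} = \frac{1}{4} \cdot 60 = 15$)
$j{\left(p \right)} = 15 p^{2}$
$w = 4075$ ($w = \left(1771 + 15 \left(-9\right)^{2}\right) + 1089 = \left(1771 + 15 \cdot 81\right) + 1089 = \left(1771 + 1215\right) + 1089 = 2986 + 1089 = 4075$)
$- w = \left(-1\right) 4075 = -4075$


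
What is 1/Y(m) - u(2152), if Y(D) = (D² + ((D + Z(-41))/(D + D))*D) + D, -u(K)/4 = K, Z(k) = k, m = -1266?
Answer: 27560001186/3201673 ≈ 8608.0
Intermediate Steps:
u(K) = -4*K
Y(D) = -41/2 + D² + 3*D/2 (Y(D) = (D² + ((D - 41)/(D + D))*D) + D = (D² + ((-41 + D)/((2*D)))*D) + D = (D² + ((-41 + D)*(1/(2*D)))*D) + D = (D² + ((-41 + D)/(2*D))*D) + D = (D² + (-41/2 + D/2)) + D = (-41/2 + D² + D/2) + D = -41/2 + D² + 3*D/2)
1/Y(m) - u(2152) = 1/(-41/2 + (-1266)² + (3/2)*(-1266)) - (-4)*2152 = 1/(-41/2 + 1602756 - 1899) - 1*(-8608) = 1/(3201673/2) + 8608 = 2/3201673 + 8608 = 27560001186/3201673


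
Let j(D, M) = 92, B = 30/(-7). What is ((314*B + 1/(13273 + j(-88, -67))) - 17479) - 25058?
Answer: -4105447328/93555 ≈ -43883.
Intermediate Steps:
B = -30/7 (B = 30*(-1/7) = -30/7 ≈ -4.2857)
((314*B + 1/(13273 + j(-88, -67))) - 17479) - 25058 = ((314*(-30/7) + 1/(13273 + 92)) - 17479) - 25058 = ((-9420/7 + 1/13365) - 17479) - 25058 = (-125898293/93555 - 17479) - 25058 = -1761146138/93555 - 25058 = -4105447328/93555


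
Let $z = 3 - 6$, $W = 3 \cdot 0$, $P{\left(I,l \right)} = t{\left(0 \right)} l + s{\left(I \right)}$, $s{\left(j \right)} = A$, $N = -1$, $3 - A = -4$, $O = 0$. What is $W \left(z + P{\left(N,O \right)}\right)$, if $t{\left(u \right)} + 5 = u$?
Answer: $0$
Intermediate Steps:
$A = 7$ ($A = 3 - -4 = 3 + 4 = 7$)
$t{\left(u \right)} = -5 + u$
$s{\left(j \right)} = 7$
$P{\left(I,l \right)} = 7 - 5 l$ ($P{\left(I,l \right)} = \left(-5 + 0\right) l + 7 = - 5 l + 7 = 7 - 5 l$)
$W = 0$
$z = -3$
$W \left(z + P{\left(N,O \right)}\right) = 0 \left(-3 + \left(7 - 0\right)\right) = 0 \left(-3 + \left(7 + 0\right)\right) = 0 \left(-3 + 7\right) = 0 \cdot 4 = 0$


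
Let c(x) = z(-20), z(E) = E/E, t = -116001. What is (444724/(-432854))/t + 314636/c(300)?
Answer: 7899172262299934/25105748427 ≈ 3.1464e+5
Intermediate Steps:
z(E) = 1
c(x) = 1
(444724/(-432854))/t + 314636/c(300) = (444724/(-432854))/(-116001) + 314636/1 = (444724*(-1/432854))*(-1/116001) + 314636*1 = -222362/216427*(-1/116001) + 314636 = 222362/25105748427 + 314636 = 7899172262299934/25105748427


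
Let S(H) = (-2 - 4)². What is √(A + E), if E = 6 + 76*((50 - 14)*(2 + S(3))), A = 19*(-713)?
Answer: √90427 ≈ 300.71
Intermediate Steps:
S(H) = 36 (S(H) = (-6)² = 36)
A = -13547
E = 103974 (E = 6 + 76*((50 - 14)*(2 + 36)) = 6 + 76*(36*38) = 6 + 76*1368 = 6 + 103968 = 103974)
√(A + E) = √(-13547 + 103974) = √90427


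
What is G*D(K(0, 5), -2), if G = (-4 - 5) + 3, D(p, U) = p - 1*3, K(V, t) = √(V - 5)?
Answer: 18 - 6*I*√5 ≈ 18.0 - 13.416*I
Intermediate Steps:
K(V, t) = √(-5 + V)
D(p, U) = -3 + p (D(p, U) = p - 3 = -3 + p)
G = -6 (G = -9 + 3 = -6)
G*D(K(0, 5), -2) = -6*(-3 + √(-5 + 0)) = -6*(-3 + √(-5)) = -6*(-3 + I*√5) = 18 - 6*I*√5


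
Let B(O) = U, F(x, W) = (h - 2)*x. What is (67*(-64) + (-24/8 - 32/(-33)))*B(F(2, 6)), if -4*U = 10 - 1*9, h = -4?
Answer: 141571/132 ≈ 1072.5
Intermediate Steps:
F(x, W) = -6*x (F(x, W) = (-4 - 2)*x = -6*x)
U = -1/4 (U = -(10 - 1*9)/4 = -(10 - 9)/4 = -1/4*1 = -1/4 ≈ -0.25000)
B(O) = -1/4
(67*(-64) + (-24/8 - 32/(-33)))*B(F(2, 6)) = (67*(-64) + (-24/8 - 32/(-33)))*(-1/4) = (-4288 + (-24*1/8 - 32*(-1/33)))*(-1/4) = (-4288 + (-3 + 32/33))*(-1/4) = (-4288 - 67/33)*(-1/4) = -141571/33*(-1/4) = 141571/132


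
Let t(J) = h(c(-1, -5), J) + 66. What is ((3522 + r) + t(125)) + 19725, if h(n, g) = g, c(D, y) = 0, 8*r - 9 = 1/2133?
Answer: 199982615/8532 ≈ 23439.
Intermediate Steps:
r = 9599/8532 (r = 9/8 + (⅛)/2133 = 9/8 + (⅛)*(1/2133) = 9/8 + 1/17064 = 9599/8532 ≈ 1.1251)
t(J) = 66 + J (t(J) = J + 66 = 66 + J)
((3522 + r) + t(125)) + 19725 = ((3522 + 9599/8532) + (66 + 125)) + 19725 = (30059303/8532 + 191) + 19725 = 31688915/8532 + 19725 = 199982615/8532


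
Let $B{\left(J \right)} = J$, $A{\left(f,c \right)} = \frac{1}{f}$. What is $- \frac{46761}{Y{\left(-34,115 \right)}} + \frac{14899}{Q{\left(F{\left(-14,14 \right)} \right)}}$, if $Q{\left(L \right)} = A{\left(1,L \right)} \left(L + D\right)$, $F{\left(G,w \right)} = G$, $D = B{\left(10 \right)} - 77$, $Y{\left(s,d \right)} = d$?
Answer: $- \frac{5501026}{9315} \approx -590.56$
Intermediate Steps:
$D = -67$ ($D = 10 - 77 = -67$)
$Q{\left(L \right)} = -67 + L$ ($Q{\left(L \right)} = \frac{L - 67}{1} = 1 \left(-67 + L\right) = -67 + L$)
$- \frac{46761}{Y{\left(-34,115 \right)}} + \frac{14899}{Q{\left(F{\left(-14,14 \right)} \right)}} = - \frac{46761}{115} + \frac{14899}{-67 - 14} = \left(-46761\right) \frac{1}{115} + \frac{14899}{-81} = - \frac{46761}{115} + 14899 \left(- \frac{1}{81}\right) = - \frac{46761}{115} - \frac{14899}{81} = - \frac{5501026}{9315}$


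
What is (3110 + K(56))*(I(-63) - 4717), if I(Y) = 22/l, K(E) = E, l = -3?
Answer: -44871718/3 ≈ -1.4957e+7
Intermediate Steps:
I(Y) = -22/3 (I(Y) = 22/(-3) = 22*(-1/3) = -22/3)
(3110 + K(56))*(I(-63) - 4717) = (3110 + 56)*(-22/3 - 4717) = 3166*(-14173/3) = -44871718/3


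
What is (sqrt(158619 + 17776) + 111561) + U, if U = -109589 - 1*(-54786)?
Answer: 56758 + sqrt(176395) ≈ 57178.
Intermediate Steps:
U = -54803 (U = -109589 + 54786 = -54803)
(sqrt(158619 + 17776) + 111561) + U = (sqrt(158619 + 17776) + 111561) - 54803 = (sqrt(176395) + 111561) - 54803 = (111561 + sqrt(176395)) - 54803 = 56758 + sqrt(176395)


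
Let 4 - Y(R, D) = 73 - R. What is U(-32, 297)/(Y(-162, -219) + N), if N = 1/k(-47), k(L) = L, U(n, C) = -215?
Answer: 10105/10858 ≈ 0.93065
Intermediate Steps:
Y(R, D) = -69 + R (Y(R, D) = 4 - (73 - R) = 4 + (-73 + R) = -69 + R)
N = -1/47 (N = 1/(-47) = -1/47 ≈ -0.021277)
U(-32, 297)/(Y(-162, -219) + N) = -215/((-69 - 162) - 1/47) = -215/(-231 - 1/47) = -215/(-10858/47) = -215*(-47/10858) = 10105/10858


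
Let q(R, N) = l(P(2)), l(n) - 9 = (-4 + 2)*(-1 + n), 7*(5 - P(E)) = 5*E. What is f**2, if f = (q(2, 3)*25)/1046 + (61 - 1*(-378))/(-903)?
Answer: 138472550161/892152033444 ≈ 0.15521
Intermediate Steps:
P(E) = 5 - 5*E/7
l(n) = 11 - 2*n (l(n) = 9 + (-4 + 2)*(-1 + n) = 9 - 2*(-1 + n) = 9 + (2 - 2*n) = 11 - 2*n)
q(R, N) = 27/7 (q(R, N) = 11 - 2*(5 - 5/7*2) = 11 - 2*(5 - 10/7) = 11 - 2*25/7 = 11 - 50/7 = 27/7)
f = -372119/944538 (f = ((27/7)*25)/1046 + (61 - 1*(-378))/(-903) = (675/7)*(1/1046) + (61 + 378)*(-1/903) = 675/7322 + 439*(-1/903) = 675/7322 - 439/903 = -372119/944538 ≈ -0.39397)
f**2 = (-372119/944538)**2 = 138472550161/892152033444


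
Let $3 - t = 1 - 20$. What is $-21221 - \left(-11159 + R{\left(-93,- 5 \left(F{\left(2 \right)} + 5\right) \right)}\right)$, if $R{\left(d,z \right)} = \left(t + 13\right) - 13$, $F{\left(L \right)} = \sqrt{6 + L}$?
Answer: $-10084$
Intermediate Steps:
$t = 22$ ($t = 3 - \left(1 - 20\right) = 3 - -19 = 3 + 19 = 22$)
$R{\left(d,z \right)} = 22$ ($R{\left(d,z \right)} = \left(22 + 13\right) - 13 = 35 - 13 = 22$)
$-21221 - \left(-11159 + R{\left(-93,- 5 \left(F{\left(2 \right)} + 5\right) \right)}\right) = -21221 + \left(5491 - \left(22 - 5668\right)\right) = -21221 + \left(5491 - -5646\right) = -21221 + \left(5491 + 5646\right) = -21221 + 11137 = -10084$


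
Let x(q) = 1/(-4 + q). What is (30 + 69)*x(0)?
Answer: -99/4 ≈ -24.750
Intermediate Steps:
(30 + 69)*x(0) = (30 + 69)/(-4 + 0) = 99/(-4) = 99*(-¼) = -99/4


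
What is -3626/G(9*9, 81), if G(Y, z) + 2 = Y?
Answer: -3626/79 ≈ -45.899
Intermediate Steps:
G(Y, z) = -2 + Y
-3626/G(9*9, 81) = -3626/(-2 + 9*9) = -3626/(-2 + 81) = -3626/79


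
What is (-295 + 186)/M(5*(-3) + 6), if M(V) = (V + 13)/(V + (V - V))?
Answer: 981/4 ≈ 245.25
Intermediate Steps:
M(V) = (13 + V)/V (M(V) = (13 + V)/(V + 0) = (13 + V)/V)
(-295 + 186)/M(5*(-3) + 6) = (-295 + 186)/(((13 + (5*(-3) + 6))/(5*(-3) + 6))) = -109*(-15 + 6)/(13 + (-15 + 6)) = -109*(-9/(13 - 9)) = -109/((-1/9*4)) = -109/(-4/9) = -109*(-9/4) = 981/4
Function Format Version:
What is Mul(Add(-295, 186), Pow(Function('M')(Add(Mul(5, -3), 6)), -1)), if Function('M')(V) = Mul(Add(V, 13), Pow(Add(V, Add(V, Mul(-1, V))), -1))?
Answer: Rational(981, 4) ≈ 245.25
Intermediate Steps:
Function('M')(V) = Mul(Pow(V, -1), Add(13, V)) (Function('M')(V) = Mul(Add(13, V), Pow(Add(V, 0), -1)) = Mul(Add(13, V), Pow(V, -1)) = Mul(Pow(V, -1), Add(13, V)))
Mul(Add(-295, 186), Pow(Function('M')(Add(Mul(5, -3), 6)), -1)) = Mul(Add(-295, 186), Pow(Mul(Pow(Add(Mul(5, -3), 6), -1), Add(13, Add(Mul(5, -3), 6))), -1)) = Mul(-109, Pow(Mul(Pow(Add(-15, 6), -1), Add(13, Add(-15, 6))), -1)) = Mul(-109, Pow(Mul(Pow(-9, -1), Add(13, -9)), -1)) = Mul(-109, Pow(Mul(Rational(-1, 9), 4), -1)) = Mul(-109, Pow(Rational(-4, 9), -1)) = Mul(-109, Rational(-9, 4)) = Rational(981, 4)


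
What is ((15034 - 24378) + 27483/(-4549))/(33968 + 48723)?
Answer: -42533339/376161359 ≈ -0.11307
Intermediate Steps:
((15034 - 24378) + 27483/(-4549))/(33968 + 48723) = (-9344 + 27483*(-1/4549))/82691 = (-9344 - 27483/4549)*(1/82691) = -42533339/4549*1/82691 = -42533339/376161359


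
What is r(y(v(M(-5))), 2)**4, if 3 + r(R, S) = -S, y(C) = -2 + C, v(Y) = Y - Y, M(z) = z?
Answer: 625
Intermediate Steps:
v(Y) = 0
r(R, S) = -3 - S
r(y(v(M(-5))), 2)**4 = (-3 - 1*2)**4 = (-3 - 2)**4 = (-5)**4 = 625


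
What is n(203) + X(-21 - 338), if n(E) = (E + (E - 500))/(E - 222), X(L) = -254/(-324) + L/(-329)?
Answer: 6908891/1012662 ≈ 6.8225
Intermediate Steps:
X(L) = 127/162 - L/329 (X(L) = -254*(-1/324) + L*(-1/329) = 127/162 - L/329)
n(E) = (-500 + 2*E)/(-222 + E) (n(E) = (E + (-500 + E))/(-222 + E) = (-500 + 2*E)/(-222 + E))
n(203) + X(-21 - 338) = 2*(-250 + 203)/(-222 + 203) + (127/162 - (-21 - 338)/329) = 2*(-47)/(-19) + (127/162 - 1/329*(-359)) = 2*(-1/19)*(-47) + (127/162 + 359/329) = 94/19 + 99941/53298 = 6908891/1012662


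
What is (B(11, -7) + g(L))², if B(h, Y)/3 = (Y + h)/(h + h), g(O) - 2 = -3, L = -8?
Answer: 25/121 ≈ 0.20661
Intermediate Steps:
g(O) = -1 (g(O) = 2 - 3 = -1)
B(h, Y) = 3*(Y + h)/(2*h) (B(h, Y) = 3*((Y + h)/(h + h)) = 3*((Y + h)/((2*h))) = 3*((Y + h)*(1/(2*h))) = 3*((Y + h)/(2*h)) = 3*(Y + h)/(2*h))
(B(11, -7) + g(L))² = ((3/2)*(-7 + 11)/11 - 1)² = ((3/2)*(1/11)*4 - 1)² = (6/11 - 1)² = (-5/11)² = 25/121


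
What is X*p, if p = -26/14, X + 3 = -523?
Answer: 6838/7 ≈ 976.86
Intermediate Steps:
X = -526 (X = -3 - 523 = -526)
p = -13/7 (p = -26*1/14 = -13/7 ≈ -1.8571)
X*p = -526*(-13/7) = 6838/7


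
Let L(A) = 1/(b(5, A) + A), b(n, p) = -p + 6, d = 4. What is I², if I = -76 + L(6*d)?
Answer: 207025/36 ≈ 5750.7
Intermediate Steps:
b(n, p) = 6 - p
L(A) = ⅙ (L(A) = 1/((6 - A) + A) = 1/6 = ⅙)
I = -455/6 (I = -76 + ⅙ = -455/6 ≈ -75.833)
I² = (-455/6)² = 207025/36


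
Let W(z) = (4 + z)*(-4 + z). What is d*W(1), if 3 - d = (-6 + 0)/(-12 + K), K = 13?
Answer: -135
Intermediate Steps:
W(z) = (-4 + z)*(4 + z)
d = 9 (d = 3 - (-6 + 0)/(-12 + 13) = 3 - (-6)/1 = 3 - (-6) = 3 - 1*(-6) = 3 + 6 = 9)
d*W(1) = 9*(-16 + 1**2) = 9*(-16 + 1) = 9*(-15) = -135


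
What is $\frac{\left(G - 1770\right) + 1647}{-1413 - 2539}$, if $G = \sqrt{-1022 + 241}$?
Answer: $\frac{123}{3952} - \frac{i \sqrt{781}}{3952} \approx 0.031123 - 0.0070715 i$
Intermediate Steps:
$G = i \sqrt{781}$ ($G = \sqrt{-781} = i \sqrt{781} \approx 27.946 i$)
$\frac{\left(G - 1770\right) + 1647}{-1413 - 2539} = \frac{\left(i \sqrt{781} - 1770\right) + 1647}{-1413 - 2539} = \frac{\left(-1770 + i \sqrt{781}\right) + 1647}{-3952} = \left(-123 + i \sqrt{781}\right) \left(- \frac{1}{3952}\right) = \frac{123}{3952} - \frac{i \sqrt{781}}{3952}$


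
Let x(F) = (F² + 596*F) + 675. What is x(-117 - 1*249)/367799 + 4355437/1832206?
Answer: 1448927011133/673883534594 ≈ 2.1501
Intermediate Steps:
x(F) = 675 + F² + 596*F
x(-117 - 1*249)/367799 + 4355437/1832206 = (675 + (-117 - 1*249)² + 596*(-117 - 1*249))/367799 + 4355437/1832206 = (675 + (-117 - 249)² + 596*(-117 - 249))*(1/367799) + 4355437*(1/1832206) = (675 + (-366)² + 596*(-366))*(1/367799) + 4355437/1832206 = (675 + 133956 - 218136)*(1/367799) + 4355437/1832206 = -83505*1/367799 + 4355437/1832206 = -83505/367799 + 4355437/1832206 = 1448927011133/673883534594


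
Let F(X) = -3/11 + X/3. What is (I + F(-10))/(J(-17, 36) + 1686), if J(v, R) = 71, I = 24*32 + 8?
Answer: 25489/57981 ≈ 0.43961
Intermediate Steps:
F(X) = -3/11 + X/3 (F(X) = -3*1/11 + X*(1/3) = -3/11 + X/3)
I = 776 (I = 768 + 8 = 776)
(I + F(-10))/(J(-17, 36) + 1686) = (776 + (-3/11 + (1/3)*(-10)))/(71 + 1686) = (776 + (-3/11 - 10/3))/1757 = (776 - 119/33)*(1/1757) = (25489/33)*(1/1757) = 25489/57981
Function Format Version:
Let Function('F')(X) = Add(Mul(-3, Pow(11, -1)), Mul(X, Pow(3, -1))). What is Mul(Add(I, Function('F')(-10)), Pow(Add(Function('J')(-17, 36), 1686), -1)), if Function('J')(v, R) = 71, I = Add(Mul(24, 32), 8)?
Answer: Rational(25489, 57981) ≈ 0.43961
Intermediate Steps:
Function('F')(X) = Add(Rational(-3, 11), Mul(Rational(1, 3), X)) (Function('F')(X) = Add(Mul(-3, Rational(1, 11)), Mul(X, Rational(1, 3))) = Add(Rational(-3, 11), Mul(Rational(1, 3), X)))
I = 776 (I = Add(768, 8) = 776)
Mul(Add(I, Function('F')(-10)), Pow(Add(Function('J')(-17, 36), 1686), -1)) = Mul(Add(776, Add(Rational(-3, 11), Mul(Rational(1, 3), -10))), Pow(Add(71, 1686), -1)) = Mul(Add(776, Add(Rational(-3, 11), Rational(-10, 3))), Pow(1757, -1)) = Mul(Add(776, Rational(-119, 33)), Rational(1, 1757)) = Mul(Rational(25489, 33), Rational(1, 1757)) = Rational(25489, 57981)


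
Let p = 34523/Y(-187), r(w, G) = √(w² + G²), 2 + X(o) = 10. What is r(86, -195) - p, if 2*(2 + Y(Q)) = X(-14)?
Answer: -34523/2 + √45421 ≈ -17048.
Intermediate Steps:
X(o) = 8 (X(o) = -2 + 10 = 8)
Y(Q) = 2 (Y(Q) = -2 + (½)*8 = -2 + 4 = 2)
r(w, G) = √(G² + w²)
p = 34523/2 ≈ 17262.
r(86, -195) - p = √((-195)² + 86²) - 1*34523/2 = √(38025 + 7396) - 34523/2 = √45421 - 34523/2 = -34523/2 + √45421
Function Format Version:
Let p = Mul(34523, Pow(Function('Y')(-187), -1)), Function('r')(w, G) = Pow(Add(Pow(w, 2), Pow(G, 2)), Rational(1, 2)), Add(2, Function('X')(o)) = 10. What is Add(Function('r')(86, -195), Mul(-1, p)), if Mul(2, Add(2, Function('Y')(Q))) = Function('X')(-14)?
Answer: Add(Rational(-34523, 2), Pow(45421, Rational(1, 2))) ≈ -17048.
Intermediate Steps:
Function('X')(o) = 8 (Function('X')(o) = Add(-2, 10) = 8)
Function('Y')(Q) = 2 (Function('Y')(Q) = Add(-2, Mul(Rational(1, 2), 8)) = Add(-2, 4) = 2)
Function('r')(w, G) = Pow(Add(Pow(G, 2), Pow(w, 2)), Rational(1, 2))
p = Rational(34523, 2) (p = Mul(34523, Pow(2, -1)) = Mul(34523, Rational(1, 2)) = Rational(34523, 2) ≈ 17262.)
Add(Function('r')(86, -195), Mul(-1, p)) = Add(Pow(Add(Pow(-195, 2), Pow(86, 2)), Rational(1, 2)), Mul(-1, Rational(34523, 2))) = Add(Pow(Add(38025, 7396), Rational(1, 2)), Rational(-34523, 2)) = Add(Pow(45421, Rational(1, 2)), Rational(-34523, 2)) = Add(Rational(-34523, 2), Pow(45421, Rational(1, 2)))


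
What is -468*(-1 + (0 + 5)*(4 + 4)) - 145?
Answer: -18397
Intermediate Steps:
-468*(-1 + (0 + 5)*(4 + 4)) - 145 = -468*(-1 + 5*8) - 145 = -468*(-1 + 40) - 145 = -468*39 - 145 = -117*156 - 145 = -18252 - 145 = -18397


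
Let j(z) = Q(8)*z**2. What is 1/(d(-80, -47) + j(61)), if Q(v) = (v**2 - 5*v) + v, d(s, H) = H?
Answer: 1/119025 ≈ 8.4016e-6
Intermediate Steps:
Q(v) = v**2 - 4*v
j(z) = 32*z**2 (j(z) = (8*(-4 + 8))*z**2 = (8*4)*z**2 = 32*z**2)
1/(d(-80, -47) + j(61)) = 1/(-47 + 32*61**2) = 1/(-47 + 32*3721) = 1/(-47 + 119072) = 1/119025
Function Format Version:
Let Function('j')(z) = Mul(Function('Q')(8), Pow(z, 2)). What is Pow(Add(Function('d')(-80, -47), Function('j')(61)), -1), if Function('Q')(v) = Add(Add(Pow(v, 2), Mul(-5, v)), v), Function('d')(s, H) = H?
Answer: Rational(1, 119025) ≈ 8.4016e-6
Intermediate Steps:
Function('Q')(v) = Add(Pow(v, 2), Mul(-4, v))
Function('j')(z) = Mul(32, Pow(z, 2)) (Function('j')(z) = Mul(Mul(8, Add(-4, 8)), Pow(z, 2)) = Mul(Mul(8, 4), Pow(z, 2)) = Mul(32, Pow(z, 2)))
Pow(Add(Function('d')(-80, -47), Function('j')(61)), -1) = Pow(Add(-47, Mul(32, Pow(61, 2))), -1) = Pow(Add(-47, Mul(32, 3721)), -1) = Pow(Add(-47, 119072), -1) = Pow(119025, -1) = Rational(1, 119025)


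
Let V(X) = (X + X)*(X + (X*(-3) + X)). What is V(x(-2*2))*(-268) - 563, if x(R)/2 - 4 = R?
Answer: -563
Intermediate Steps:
x(R) = 8 + 2*R
V(X) = -2*X² (V(X) = (2*X)*(X + (-3*X + X)) = (2*X)*(X - 2*X) = (2*X)*(-X) = -2*X²)
V(x(-2*2))*(-268) - 563 = -2*(8 + 2*(-2*2))²*(-268) - 563 = -2*(8 + 2*(-4))²*(-268) - 563 = -2*(8 - 8)²*(-268) - 563 = -2*0²*(-268) - 563 = -2*0*(-268) - 563 = 0*(-268) - 563 = 0 - 563 = -563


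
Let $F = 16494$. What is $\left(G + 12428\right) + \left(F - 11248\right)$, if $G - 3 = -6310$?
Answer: $11367$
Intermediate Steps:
$G = -6307$ ($G = 3 - 6310 = -6307$)
$\left(G + 12428\right) + \left(F - 11248\right) = \left(-6307 + 12428\right) + \left(16494 - 11248\right) = 6121 + \left(16494 - 11248\right) = 6121 + 5246 = 11367$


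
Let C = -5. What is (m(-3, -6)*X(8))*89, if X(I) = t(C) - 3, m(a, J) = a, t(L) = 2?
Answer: 267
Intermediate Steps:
X(I) = -1 (X(I) = 2 - 3 = -1)
(m(-3, -6)*X(8))*89 = -3*(-1)*89 = 3*89 = 267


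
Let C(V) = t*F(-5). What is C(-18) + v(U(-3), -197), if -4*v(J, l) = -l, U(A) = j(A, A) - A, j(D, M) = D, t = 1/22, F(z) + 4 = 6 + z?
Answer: -2173/44 ≈ -49.386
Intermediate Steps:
F(z) = 2 + z (F(z) = -4 + (6 + z) = 2 + z)
t = 1/22 ≈ 0.045455
U(A) = 0 (U(A) = A - A = 0)
v(J, l) = l/4 (v(J, l) = -(-1)*l/4 = l/4)
C(V) = -3/22 (C(V) = (2 - 5)/22 = (1/22)*(-3) = -3/22)
C(-18) + v(U(-3), -197) = -3/22 + (¼)*(-197) = -3/22 - 197/4 = -2173/44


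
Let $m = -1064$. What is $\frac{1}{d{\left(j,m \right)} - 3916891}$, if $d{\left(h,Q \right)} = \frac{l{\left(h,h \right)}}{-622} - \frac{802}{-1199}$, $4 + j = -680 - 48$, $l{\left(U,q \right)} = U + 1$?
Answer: $- \frac{745778}{2921129760885} \approx -2.553 \cdot 10^{-7}$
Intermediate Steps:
$l{\left(U,q \right)} = 1 + U$
$j = -732$ ($j = -4 - 728 = -732$)
$d{\left(h,Q \right)} = \frac{497645}{745778} - \frac{h}{622}$ ($d{\left(h,Q \right)} = \frac{1 + h}{-622} - \frac{802}{-1199} = \left(1 + h\right) \left(- \frac{1}{622}\right) - - \frac{802}{1199} = \left(- \frac{1}{622} - \frac{h}{622}\right) + \frac{802}{1199} = \frac{497645}{745778} - \frac{h}{622}$)
$\frac{1}{d{\left(j,m \right)} - 3916891} = \frac{1}{\left(\frac{497645}{745778} - - \frac{366}{311}\right) - 3916891} = \frac{1}{\left(\frac{497645}{745778} + \frac{366}{311}\right) - 3916891} = \frac{1}{\frac{1375313}{745778} - 3916891} = \frac{1}{- \frac{2921129760885}{745778}} = - \frac{745778}{2921129760885}$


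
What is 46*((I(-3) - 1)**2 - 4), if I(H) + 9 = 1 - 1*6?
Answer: 10166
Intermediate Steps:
I(H) = -14 (I(H) = -9 + (1 - 1*6) = -9 + (1 - 6) = -9 - 5 = -14)
46*((I(-3) - 1)**2 - 4) = 46*((-14 - 1)**2 - 4) = 46*((-15)**2 - 4) = 46*(225 - 4) = 46*221 = 10166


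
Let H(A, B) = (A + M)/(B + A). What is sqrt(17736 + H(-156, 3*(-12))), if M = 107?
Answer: sqrt(10216083)/24 ≈ 133.18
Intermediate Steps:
H(A, B) = (107 + A)/(A + B) (H(A, B) = (A + 107)/(B + A) = (107 + A)/(A + B))
sqrt(17736 + H(-156, 3*(-12))) = sqrt(17736 + (107 - 156)/(-156 + 3*(-12))) = sqrt(17736 - 49/(-156 - 36)) = sqrt(17736 - 49/(-192)) = sqrt(17736 - 1/192*(-49)) = sqrt(17736 + 49/192) = sqrt(3405361/192) = sqrt(10216083)/24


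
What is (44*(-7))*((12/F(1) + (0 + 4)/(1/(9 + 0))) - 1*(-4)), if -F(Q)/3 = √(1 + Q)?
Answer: -12320 + 616*√2 ≈ -11449.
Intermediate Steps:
F(Q) = -3*√(1 + Q)
(44*(-7))*((12/F(1) + (0 + 4)/(1/(9 + 0))) - 1*(-4)) = (44*(-7))*((12/((-3*√(1 + 1))) + (0 + 4)/(1/(9 + 0))) - 1*(-4)) = -308*((12/((-3*√2)) + 4/(1/9)) + 4) = -308*((12*(-√2/6) + 4/(⅑)) + 4) = -308*((-2*√2 + 4*9) + 4) = -308*((-2*√2 + 36) + 4) = -308*((36 - 2*√2) + 4) = -308*(40 - 2*√2) = -12320 + 616*√2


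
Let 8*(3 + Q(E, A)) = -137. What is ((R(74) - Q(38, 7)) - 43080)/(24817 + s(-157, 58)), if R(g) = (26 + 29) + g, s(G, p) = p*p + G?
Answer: -343447/224192 ≈ -1.5319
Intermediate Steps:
s(G, p) = G + p**2 (s(G, p) = p**2 + G = G + p**2)
Q(E, A) = -161/8 (Q(E, A) = -3 + (1/8)*(-137) = -3 - 137/8 = -161/8)
R(g) = 55 + g
((R(74) - Q(38, 7)) - 43080)/(24817 + s(-157, 58)) = (((55 + 74) - 1*(-161/8)) - 43080)/(24817 + (-157 + 58**2)) = ((129 + 161/8) - 43080)/(24817 + (-157 + 3364)) = (1193/8 - 43080)/(24817 + 3207) = -343447/8/28024 = -343447/8*1/28024 = -343447/224192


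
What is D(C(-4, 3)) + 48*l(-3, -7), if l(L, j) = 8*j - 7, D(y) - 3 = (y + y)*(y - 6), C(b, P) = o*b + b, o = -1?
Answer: -3021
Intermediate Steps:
C(b, P) = 0 (C(b, P) = -b + b = 0)
D(y) = 3 + 2*y*(-6 + y) (D(y) = 3 + (y + y)*(y - 6) = 3 + (2*y)*(-6 + y) = 3 + 2*y*(-6 + y))
l(L, j) = -7 + 8*j
D(C(-4, 3)) + 48*l(-3, -7) = (3 - 12*0 + 2*0**2) + 48*(-7 + 8*(-7)) = (3 + 0 + 2*0) + 48*(-7 - 56) = (3 + 0 + 0) + 48*(-63) = 3 - 3024 = -3021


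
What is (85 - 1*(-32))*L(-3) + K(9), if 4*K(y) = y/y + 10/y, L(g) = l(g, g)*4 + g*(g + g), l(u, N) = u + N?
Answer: -25253/36 ≈ -701.47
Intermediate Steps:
l(u, N) = N + u
L(g) = 2*g² + 8*g (L(g) = (g + g)*4 + g*(g + g) = (2*g)*4 + g*(2*g) = 8*g + 2*g² = 2*g² + 8*g)
K(y) = ¼ + 5/(2*y) (K(y) = (y/y + 10/y)/4 = (1 + 10/y)/4 = ¼ + 5/(2*y))
(85 - 1*(-32))*L(-3) + K(9) = (85 - 1*(-32))*(2*(-3)*(4 - 3)) + (¼)*(10 + 9)/9 = (85 + 32)*(2*(-3)*1) + (¼)*(⅑)*19 = 117*(-6) + 19/36 = -702 + 19/36 = -25253/36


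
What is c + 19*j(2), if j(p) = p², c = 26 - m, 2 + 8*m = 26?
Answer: 99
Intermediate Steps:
m = 3 (m = -¼ + (⅛)*26 = -¼ + 13/4 = 3)
c = 23 (c = 26 - 1*3 = 26 - 3 = 23)
c + 19*j(2) = 23 + 19*2² = 23 + 19*4 = 23 + 76 = 99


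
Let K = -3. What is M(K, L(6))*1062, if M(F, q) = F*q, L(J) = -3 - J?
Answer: 28674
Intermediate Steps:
M(K, L(6))*1062 = -3*(-3 - 1*6)*1062 = -3*(-3 - 6)*1062 = -3*(-9)*1062 = 27*1062 = 28674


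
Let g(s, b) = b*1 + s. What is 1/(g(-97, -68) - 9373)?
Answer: -1/9538 ≈ -0.00010484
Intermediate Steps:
g(s, b) = b + s
1/(g(-97, -68) - 9373) = 1/((-68 - 97) - 9373) = 1/(-165 - 9373) = 1/(-9538) = -1/9538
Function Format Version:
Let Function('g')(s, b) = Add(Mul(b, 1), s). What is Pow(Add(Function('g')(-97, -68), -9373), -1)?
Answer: Rational(-1, 9538) ≈ -0.00010484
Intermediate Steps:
Function('g')(s, b) = Add(b, s)
Pow(Add(Function('g')(-97, -68), -9373), -1) = Pow(Add(Add(-68, -97), -9373), -1) = Pow(Add(-165, -9373), -1) = Pow(-9538, -1) = Rational(-1, 9538)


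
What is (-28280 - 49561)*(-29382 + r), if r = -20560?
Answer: 3887535222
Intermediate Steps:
(-28280 - 49561)*(-29382 + r) = (-28280 - 49561)*(-29382 - 20560) = -77841*(-49942) = 3887535222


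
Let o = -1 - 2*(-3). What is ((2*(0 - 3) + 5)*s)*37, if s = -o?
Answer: 185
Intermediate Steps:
o = 5 (o = -1 + 6 = 5)
s = -5 (s = -1*5 = -5)
((2*(0 - 3) + 5)*s)*37 = ((2*(0 - 3) + 5)*(-5))*37 = ((2*(-3) + 5)*(-5))*37 = ((-6 + 5)*(-5))*37 = -1*(-5)*37 = 5*37 = 185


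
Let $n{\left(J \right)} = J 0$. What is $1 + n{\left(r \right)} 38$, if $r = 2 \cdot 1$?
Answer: $1$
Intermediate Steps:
$r = 2$
$n{\left(J \right)} = 0$
$1 + n{\left(r \right)} 38 = 1 + 0 \cdot 38 = 1 + 0 = 1$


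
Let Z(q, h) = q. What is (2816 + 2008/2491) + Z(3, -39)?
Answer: 7024137/2491 ≈ 2819.8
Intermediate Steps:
(2816 + 2008/2491) + Z(3, -39) = (2816 + 2008/2491) + 3 = 7016664/2491 + 3 = 7024137/2491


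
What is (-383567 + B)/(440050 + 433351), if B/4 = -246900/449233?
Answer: -172311941711/392360551433 ≈ -0.43917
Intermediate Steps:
B = -987600/449233 (B = 4*(-246900/449233) = -987600/449233 ≈ -2.1984)
(-383567 + B)/(440050 + 433351) = (-383567 - 987600/449233)/(440050 + 433351) = -172311941711/449233/873401 = -172311941711/449233*1/873401 = -172311941711/392360551433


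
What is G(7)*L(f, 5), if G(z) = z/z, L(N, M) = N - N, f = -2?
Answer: 0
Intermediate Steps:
L(N, M) = 0
G(z) = 1
G(7)*L(f, 5) = 1*0 = 0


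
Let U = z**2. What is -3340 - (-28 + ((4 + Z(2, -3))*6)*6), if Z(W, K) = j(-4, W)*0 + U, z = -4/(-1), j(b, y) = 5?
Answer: -4032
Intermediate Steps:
z = 4 (z = -4*(-1) = 4)
U = 16 (U = 4**2 = 16)
Z(W, K) = 16 (Z(W, K) = 5*0 + 16 = 0 + 16 = 16)
-3340 - (-28 + ((4 + Z(2, -3))*6)*6) = -3340 - (-28 + ((4 + 16)*6)*6) = -3340 - (-28 + (20*6)*6) = -3340 - (-28 + 120*6) = -3340 - (-28 + 720) = -3340 - 1*692 = -3340 - 692 = -4032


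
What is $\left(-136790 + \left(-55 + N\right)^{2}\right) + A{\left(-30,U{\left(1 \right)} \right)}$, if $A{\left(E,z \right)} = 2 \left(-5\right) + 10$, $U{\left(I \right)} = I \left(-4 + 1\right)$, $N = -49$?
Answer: $-125974$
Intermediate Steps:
$U{\left(I \right)} = - 3 I$ ($U{\left(I \right)} = I \left(-3\right) = - 3 I$)
$A{\left(E,z \right)} = 0$ ($A{\left(E,z \right)} = -10 + 10 = 0$)
$\left(-136790 + \left(-55 + N\right)^{2}\right) + A{\left(-30,U{\left(1 \right)} \right)} = \left(-136790 + \left(-55 - 49\right)^{2}\right) + 0 = \left(-136790 + \left(-104\right)^{2}\right) + 0 = \left(-136790 + 10816\right) + 0 = -125974 + 0 = -125974$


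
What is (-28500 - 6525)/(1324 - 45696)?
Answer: 35025/44372 ≈ 0.78935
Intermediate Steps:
(-28500 - 6525)/(1324 - 45696) = -35025/(-44372) = -35025*(-1/44372) = 35025/44372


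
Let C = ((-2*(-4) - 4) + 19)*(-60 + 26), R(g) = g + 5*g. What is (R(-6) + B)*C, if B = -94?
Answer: 101660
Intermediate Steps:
R(g) = 6*g
C = -782 (C = ((8 - 4) + 19)*(-34) = (4 + 19)*(-34) = 23*(-34) = -782)
(R(-6) + B)*C = (6*(-6) - 94)*(-782) = (-36 - 94)*(-782) = -130*(-782) = 101660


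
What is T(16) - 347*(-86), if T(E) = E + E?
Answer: 29874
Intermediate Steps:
T(E) = 2*E
T(16) - 347*(-86) = 2*16 - 347*(-86) = 32 + 29842 = 29874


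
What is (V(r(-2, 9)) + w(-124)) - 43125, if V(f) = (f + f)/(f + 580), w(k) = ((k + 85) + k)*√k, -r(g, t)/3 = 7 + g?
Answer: -4873131/113 - 326*I*√31 ≈ -43125.0 - 1815.1*I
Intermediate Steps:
r(g, t) = -21 - 3*g (r(g, t) = -3*(7 + g) = -21 - 3*g)
w(k) = √k*(85 + 2*k) (w(k) = ((85 + k) + k)*√k = (85 + 2*k)*√k = √k*(85 + 2*k))
V(f) = 2*f/(580 + f) (V(f) = (2*f)/(580 + f) = 2*f/(580 + f))
(V(r(-2, 9)) + w(-124)) - 43125 = (2*(-21 - 3*(-2))/(580 + (-21 - 3*(-2))) + √(-124)*(85 + 2*(-124))) - 43125 = (2*(-21 + 6)/(580 + (-21 + 6)) + (2*I*√31)*(85 - 248)) - 43125 = (2*(-15)/(580 - 15) + (2*I*√31)*(-163)) - 43125 = (2*(-15)/565 - 326*I*√31) - 43125 = (2*(-15)*(1/565) - 326*I*√31) - 43125 = (-6/113 - 326*I*√31) - 43125 = -4873131/113 - 326*I*√31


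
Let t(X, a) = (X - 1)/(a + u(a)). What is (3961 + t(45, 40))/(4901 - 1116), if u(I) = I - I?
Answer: 39621/37850 ≈ 1.0468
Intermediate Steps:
u(I) = 0
t(X, a) = (-1 + X)/a (t(X, a) = (X - 1)/(a + 0) = (-1 + X)/a)
(3961 + t(45, 40))/(4901 - 1116) = (3961 + (-1 + 45)/40)/(4901 - 1116) = (3961 + (1/40)*44)/3785 = (3961 + 11/10)*(1/3785) = (39621/10)*(1/3785) = 39621/37850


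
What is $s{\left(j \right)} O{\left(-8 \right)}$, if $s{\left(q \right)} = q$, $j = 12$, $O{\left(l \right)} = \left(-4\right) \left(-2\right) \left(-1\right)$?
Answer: $-96$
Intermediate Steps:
$O{\left(l \right)} = -8$ ($O{\left(l \right)} = 8 \left(-1\right) = -8$)
$s{\left(j \right)} O{\left(-8 \right)} = 12 \left(-8\right) = -96$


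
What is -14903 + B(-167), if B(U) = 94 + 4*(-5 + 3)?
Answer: -14817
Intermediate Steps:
B(U) = 86 (B(U) = 94 + 4*(-2) = 94 - 8 = 86)
-14903 + B(-167) = -14903 + 86 = -14817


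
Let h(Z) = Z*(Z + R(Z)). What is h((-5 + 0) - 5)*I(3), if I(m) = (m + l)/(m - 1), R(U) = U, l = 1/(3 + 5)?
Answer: 625/2 ≈ 312.50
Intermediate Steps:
l = ⅛ (l = 1/8 = ⅛ ≈ 0.12500)
I(m) = (⅛ + m)/(-1 + m) (I(m) = (m + ⅛)/(m - 1) = (⅛ + m)/(-1 + m))
h(Z) = 2*Z² (h(Z) = Z*(Z + Z) = Z*(2*Z) = 2*Z²)
h((-5 + 0) - 5)*I(3) = (2*((-5 + 0) - 5)²)*((⅛ + 3)/(-1 + 3)) = (2*(-5 - 5)²)*((25/8)/2) = (2*(-10)²)*((½)*(25/8)) = (2*100)*(25/16) = 200*(25/16) = 625/2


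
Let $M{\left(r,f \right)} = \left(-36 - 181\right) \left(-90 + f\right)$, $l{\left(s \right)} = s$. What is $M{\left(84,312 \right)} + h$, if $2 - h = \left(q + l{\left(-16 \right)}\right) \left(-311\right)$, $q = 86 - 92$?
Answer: $-55014$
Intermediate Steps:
$q = -6$ ($q = 86 - 92 = -6$)
$M{\left(r,f \right)} = 19530 - 217 f$ ($M{\left(r,f \right)} = - 217 \left(-90 + f\right) = 19530 - 217 f$)
$h = -6840$ ($h = 2 - \left(-6 - 16\right) \left(-311\right) = 2 - \left(-22\right) \left(-311\right) = 2 - 6842 = -6840$)
$M{\left(84,312 \right)} + h = \left(19530 - 67704\right) - 6840 = -48174 - 6840 = -55014$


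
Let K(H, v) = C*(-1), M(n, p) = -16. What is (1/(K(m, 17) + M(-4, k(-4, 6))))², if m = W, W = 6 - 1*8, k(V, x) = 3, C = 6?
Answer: 1/484 ≈ 0.0020661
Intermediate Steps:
W = -2 (W = 6 - 8 = -2)
m = -2
K(H, v) = -6 (K(H, v) = 6*(-1) = -6)
(1/(K(m, 17) + M(-4, k(-4, 6))))² = (1/(-6 - 16))² = (1/(-22))² = (-1/22)² = 1/484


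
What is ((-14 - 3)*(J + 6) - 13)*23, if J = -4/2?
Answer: -1863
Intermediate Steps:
J = -2 (J = -4*½ = -2)
((-14 - 3)*(J + 6) - 13)*23 = ((-14 - 3)*(-2 + 6) - 13)*23 = (-17*4 - 13)*23 = (-68 - 13)*23 = -81*23 = -1863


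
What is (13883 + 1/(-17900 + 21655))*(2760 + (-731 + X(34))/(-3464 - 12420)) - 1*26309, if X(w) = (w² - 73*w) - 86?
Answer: 1141971293752449/29822210 ≈ 3.8293e+7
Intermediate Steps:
X(w) = -86 + w² - 73*w
(13883 + 1/(-17900 + 21655))*(2760 + (-731 + X(34))/(-3464 - 12420)) - 1*26309 = (13883 + 1/(-17900 + 21655))*(2760 + (-731 + (-86 + 34² - 73*34))/(-3464 - 12420)) - 1*26309 = (13883 + 1/3755)*(2760 + (-731 + (-86 + 1156 - 2482))/(-15884)) - 26309 = (13883 + 1/3755)*(2760 + (-731 - 1412)*(-1/15884)) - 26309 = 52130666*(2760 - 2143*(-1/15884))/3755 - 26309 = 52130666*(2760 + 2143/15884)/3755 - 26309 = (52130666/3755)*(43841983/15884) - 26309 = 1142755886275339/29822210 - 26309 = 1141971293752449/29822210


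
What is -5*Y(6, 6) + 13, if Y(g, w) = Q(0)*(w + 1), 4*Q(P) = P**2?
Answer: 13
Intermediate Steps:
Q(P) = P**2/4
Y(g, w) = 0 (Y(g, w) = ((1/4)*0**2)*(w + 1) = ((1/4)*0)*(1 + w) = 0*(1 + w) = 0)
-5*Y(6, 6) + 13 = -5*0 + 13 = 0 + 13 = 13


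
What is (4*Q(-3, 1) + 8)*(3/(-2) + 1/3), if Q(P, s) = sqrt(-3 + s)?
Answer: -28/3 - 14*I*sqrt(2)/3 ≈ -9.3333 - 6.5997*I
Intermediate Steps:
(4*Q(-3, 1) + 8)*(3/(-2) + 1/3) = (4*sqrt(-3 + 1) + 8)*(3/(-2) + 1/3) = (4*sqrt(-2) + 8)*(3*(-1/2) + 1*(1/3)) = (4*(I*sqrt(2)) + 8)*(-3/2 + 1/3) = (4*I*sqrt(2) + 8)*(-7/6) = (8 + 4*I*sqrt(2))*(-7/6) = -28/3 - 14*I*sqrt(2)/3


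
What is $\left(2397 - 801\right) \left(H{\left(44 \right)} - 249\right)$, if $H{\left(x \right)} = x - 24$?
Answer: $-365484$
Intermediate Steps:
$H{\left(x \right)} = -24 + x$ ($H{\left(x \right)} = x - 24 = -24 + x$)
$\left(2397 - 801\right) \left(H{\left(44 \right)} - 249\right) = \left(2397 - 801\right) \left(\left(-24 + 44\right) - 249\right) = 1596 \left(20 - 249\right) = 1596 \left(-229\right) = -365484$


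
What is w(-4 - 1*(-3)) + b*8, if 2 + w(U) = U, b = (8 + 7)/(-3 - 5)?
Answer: -18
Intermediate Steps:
b = -15/8 (b = 15/(-8) = 15*(-1/8) = -15/8 ≈ -1.8750)
w(U) = -2 + U
w(-4 - 1*(-3)) + b*8 = (-2 + (-4 - 1*(-3))) - 15/8*8 = (-2 + (-4 + 3)) - 15 = (-2 - 1) - 15 = -3 - 15 = -18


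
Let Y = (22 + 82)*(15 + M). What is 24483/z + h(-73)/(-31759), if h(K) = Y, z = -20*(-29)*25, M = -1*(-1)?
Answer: 57955969/35423500 ≈ 1.6361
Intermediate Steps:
M = 1
z = 14500 (z = 580*25 = 14500)
Y = 1664 (Y = (22 + 82)*(15 + 1) = 104*16 = 1664)
h(K) = 1664
24483/z + h(-73)/(-31759) = 24483/14500 + 1664/(-31759) = 24483*(1/14500) + 1664*(-1/31759) = 24483/14500 - 128/2443 = 57955969/35423500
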